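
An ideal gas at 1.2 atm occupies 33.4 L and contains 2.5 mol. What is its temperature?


PV = nRT  (R = 0.08206 L·atm/(mol·K))
T = PV/(nR) = 1.2×33.4/(2.5×0.08206)
= 40.08/0.205150
= 195.37 K

195.37 K


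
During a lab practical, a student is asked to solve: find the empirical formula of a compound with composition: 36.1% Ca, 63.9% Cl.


Assume 100 g sample. Moles of each element:
  Ca: 36.1/40.08 = 0.901 mol
  Cl: 63.9/35.45 = 1.803 mol
Divide by smallest (0.901):
  Ca: 0.901/0.901 = 1.0
  Cl: 1.803/0.901 = 2.0
Empirical formula: CaCl2

CaCl2


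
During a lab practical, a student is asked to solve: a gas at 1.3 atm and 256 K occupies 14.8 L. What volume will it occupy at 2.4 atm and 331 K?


P1V1/T1 = P2V2/T2
V2 = P1V1T2/(T1P2)
= 1.3×14.8×331/(256×2.4)
= 10.365 L

10.365 L


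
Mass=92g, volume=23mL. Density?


ρ = mass/volume
= 92/23
= 4.0 g/mL

4.0 g/mL


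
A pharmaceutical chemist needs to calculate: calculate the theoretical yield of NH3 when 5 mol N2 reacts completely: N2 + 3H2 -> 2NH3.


Mole ratio NH3:N2 = 2:1
n(NH3) = 5 × 2/1 = 10.000 mol
mass = 10.000 × 17.03 = 170.3 g

170.3 g


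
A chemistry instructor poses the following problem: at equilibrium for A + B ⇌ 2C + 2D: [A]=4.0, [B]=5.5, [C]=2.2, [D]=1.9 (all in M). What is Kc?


Kc = [C]^2[D]^2/([A][B])
= (2.2^2 × 1.9^2)/(4.0^1 × 5.5^1)
= 17.4724/22
= 0.7942

0.7942


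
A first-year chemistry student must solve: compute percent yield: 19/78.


% yield = actual/theoretical × 100
= 19/78 × 100
= 24.36%

24.36%


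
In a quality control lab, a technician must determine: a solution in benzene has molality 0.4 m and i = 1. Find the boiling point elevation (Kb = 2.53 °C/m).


ΔTb = Kb × m × i
= 2.53 × 0.4 × 1
= 1.012 °C

1.012 °C


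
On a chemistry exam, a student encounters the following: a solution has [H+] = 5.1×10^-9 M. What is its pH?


pH = -log10([H+]) = -log10(5.1×10^-9)
= 9 - log10(5.1)
= 9 - 0.71
= 8.29

8.29


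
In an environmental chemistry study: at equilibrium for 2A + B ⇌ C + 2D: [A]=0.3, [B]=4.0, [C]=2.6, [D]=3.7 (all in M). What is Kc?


Kc = [C][D]^2/([A]^2[B])
= (2.6^1 × 3.7^2)/(0.3^2 × 4.0^1)
= 35.594/0.36
= 98.87

98.87


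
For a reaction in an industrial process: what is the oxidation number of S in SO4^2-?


x + 4(-2) = -2, so x = +6
Oxidation number: +6

+6


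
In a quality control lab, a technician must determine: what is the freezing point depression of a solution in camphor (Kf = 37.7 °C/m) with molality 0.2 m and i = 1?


ΔTf = Kf × m × i
= 37.7 × 0.2 × 1
= 7.54 °C

7.54 °C


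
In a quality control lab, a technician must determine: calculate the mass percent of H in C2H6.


M(C2H6) = 2×12.01 + 6×1.008 = 30.068 g/mol
Mass of H = 6 × 1.008 = 6.048 g/mol
% H = 6.048/30.068 × 100 = 20.11%

20.11%


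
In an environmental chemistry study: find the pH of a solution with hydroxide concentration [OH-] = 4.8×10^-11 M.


pOH = -log10([OH-]) = -log10(4.8×10^-11)
= 11 - log10(4.8) = 10.32
pH = 14 - pOH = 14 - 10.32 = 3.68

3.68


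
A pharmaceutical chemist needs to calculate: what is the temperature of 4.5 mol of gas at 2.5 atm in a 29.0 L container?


PV = nRT  (R = 0.08206 L·atm/(mol·K))
T = PV/(nR) = 2.5×29.0/(4.5×0.08206)
= 72.50/0.369270
= 196.33 K

196.33 K


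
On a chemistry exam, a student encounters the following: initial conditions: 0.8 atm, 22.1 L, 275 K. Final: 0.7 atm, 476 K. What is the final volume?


P1V1/T1 = P2V2/T2
V2 = P1V1T2/(T1P2)
= 0.8×22.1×476/(275×0.7)
= 43.718 L

43.718 L


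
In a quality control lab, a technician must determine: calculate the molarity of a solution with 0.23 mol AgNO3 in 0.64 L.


M = n/V = 0.23/0.64 = 0.359 mol/L

0.359 M


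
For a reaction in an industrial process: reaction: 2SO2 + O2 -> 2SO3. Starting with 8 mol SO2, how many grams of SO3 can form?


Mole ratio SO3:SO2 = 2:2
n(SO3) = 8 × 2/2 = 8.000 mol
mass = 8.000 × 80.07 = 640.56 g

640.56 g


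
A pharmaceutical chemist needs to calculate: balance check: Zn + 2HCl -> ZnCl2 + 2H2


Equation: Zn + 2HCl -> ZnCl2 + 2H2
Check atoms: Cl: 2=2, H: 2≠4, Zn: 1=1
Not balanced

No, not balanced


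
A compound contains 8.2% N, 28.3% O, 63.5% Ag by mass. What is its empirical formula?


Assume 100 g sample. Moles of each element:
  N: 8.2/14.01 = 0.585 mol
  O: 28.3/16.0 = 1.769 mol
  Ag: 63.5/107.87 = 0.589 mol
Divide by smallest (0.585):
  N: 0.585/0.585 = 1.0
  O: 1.769/0.585 = 3.02
  Ag: 0.589/0.585 = 1.01
Empirical formula: AgNO3

AgNO3


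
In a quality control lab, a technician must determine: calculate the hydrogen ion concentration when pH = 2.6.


[H+] = 10^(-pH) = 10^(-2.6)
= 2.51×10^-3 M

2.51×10^-3 M


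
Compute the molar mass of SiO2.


M(SiO2) = 1×28.09 + 2×16.0
= 28.09 + 32.0
= 60.09 g/mol

60.09 g/mol


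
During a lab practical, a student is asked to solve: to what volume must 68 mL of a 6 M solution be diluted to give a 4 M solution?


C1V1 = C2V2
6 × 68 = 4 × V2
V2 = 408/4 = 102.0 mL

102.0 mL


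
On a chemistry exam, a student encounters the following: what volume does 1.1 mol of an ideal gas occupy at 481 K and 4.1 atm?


PV = nRT  (R = 0.08206 L·atm/(mol·K))
V = nRT/P = 1.1×0.08206×481/4.1
= 10.59 L

10.59 L


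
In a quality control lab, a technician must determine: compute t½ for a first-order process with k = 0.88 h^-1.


t½ = ln2/k = 0.693147/(0.88 h^-1)
= 0.7877 h

0.7877 h


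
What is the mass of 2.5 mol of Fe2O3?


M(Fe2O3) = 159.7 g/mol
mass = n × M = 2.5 × 159.7 = 399.25 g

399.25 g


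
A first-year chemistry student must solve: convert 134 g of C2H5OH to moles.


M(C2H5OH) = 46.07 g/mol
n = mass/M = 134/46.07 = 2.9086 mol

2.9086 mol


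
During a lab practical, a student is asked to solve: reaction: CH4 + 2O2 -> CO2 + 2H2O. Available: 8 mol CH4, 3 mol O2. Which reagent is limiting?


Mole ratio available / coefficient:
  CH4: 8/1 = 8.000
  O2: 3/2 = 1.500
Smaller ratio is limiting.

O2


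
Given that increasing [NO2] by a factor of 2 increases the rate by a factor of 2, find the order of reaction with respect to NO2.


rate ∝ [NO2]^n
2^n = 2 → n = 1
Order in NO2: 1

1


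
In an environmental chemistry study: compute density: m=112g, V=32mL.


ρ = mass/volume
= 112/32
= 3.5 g/mL

3.5 g/mL


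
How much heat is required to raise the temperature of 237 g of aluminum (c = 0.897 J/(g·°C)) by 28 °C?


q = mcΔT = 237 × 0.897 × 28
= 5952.49 J

5952.49 J


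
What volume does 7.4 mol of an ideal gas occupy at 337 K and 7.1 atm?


PV = nRT  (R = 0.08206 L·atm/(mol·K))
V = nRT/P = 7.4×0.08206×337/7.1
= 28.823 L

28.823 L


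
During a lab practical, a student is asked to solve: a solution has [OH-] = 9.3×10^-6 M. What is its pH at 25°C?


pOH = -log10([OH-]) = -log10(9.3×10^-6)
= 6 - log10(9.3) = 5.03
pH = 14 - pOH = 14 - 5.03 = 8.97

8.97


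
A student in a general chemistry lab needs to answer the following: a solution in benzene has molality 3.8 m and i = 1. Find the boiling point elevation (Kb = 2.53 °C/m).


ΔTb = Kb × m × i
= 2.53 × 3.8 × 1
= 9.614 °C

9.614 °C


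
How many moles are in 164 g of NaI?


M(NaI) = 149.89 g/mol
n = mass/M = 164/149.89 = 1.0941 mol

1.0941 mol


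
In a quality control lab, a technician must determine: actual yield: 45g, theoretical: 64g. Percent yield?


% yield = actual/theoretical × 100
= 45/64 × 100
= 70.31%

70.31%


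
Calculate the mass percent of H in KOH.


M(KOH) = 1×39.1 + 1×16.0 + 1×1.008 = 56.108 g/mol
Mass of H = 1 × 1.008 = 1.008 g/mol
% H = 1.008/56.108 × 100 = 1.80%

1.80%


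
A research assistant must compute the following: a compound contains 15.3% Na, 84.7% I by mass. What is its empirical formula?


Assume 100 g sample. Moles of each element:
  Na: 15.3/22.99 = 0.666 mol
  I: 84.7/126.9 = 0.667 mol
Divide by smallest (0.666):
  Na: 0.666/0.666 = 1.0
  I: 0.667/0.666 = 1.0
Empirical formula: NaI

NaI


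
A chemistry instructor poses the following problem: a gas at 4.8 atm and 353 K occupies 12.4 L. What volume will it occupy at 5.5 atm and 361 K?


P1V1/T1 = P2V2/T2
V2 = P1V1T2/(T1P2)
= 4.8×12.4×361/(353×5.5)
= 11.067 L

11.067 L


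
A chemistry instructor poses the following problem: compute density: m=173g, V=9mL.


ρ = mass/volume
= 173/9
= 19.222 g/mL

19.222 g/mL


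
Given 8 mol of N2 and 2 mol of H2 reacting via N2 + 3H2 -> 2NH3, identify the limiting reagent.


Mole ratio available / coefficient:
  N2: 8/1 = 8.000
  H2: 2/3 = 0.667
Smaller ratio is limiting.

H2


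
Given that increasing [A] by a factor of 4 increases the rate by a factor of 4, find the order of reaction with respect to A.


rate ∝ [A]^n
4^n = 4 → n = 1
Order in A: 1

1


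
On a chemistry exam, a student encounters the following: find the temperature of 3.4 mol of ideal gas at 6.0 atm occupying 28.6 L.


PV = nRT  (R = 0.08206 L·atm/(mol·K))
T = PV/(nR) = 6.0×28.6/(3.4×0.08206)
= 171.60/0.279004
= 615.04 K

615.04 K


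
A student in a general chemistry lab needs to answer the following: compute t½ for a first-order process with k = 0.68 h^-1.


t½ = ln2/k = 0.693147/(0.68 h^-1)
= 1.019 h

1.019 h


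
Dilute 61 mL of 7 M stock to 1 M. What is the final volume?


C1V1 = C2V2
7 × 61 = 1 × V2
V2 = 427/1 = 427.0 mL

427.0 mL


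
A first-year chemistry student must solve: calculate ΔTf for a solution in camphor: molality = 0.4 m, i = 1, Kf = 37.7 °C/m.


ΔTf = Kf × m × i
= 37.7 × 0.4 × 1
= 15.08 °C

15.08 °C


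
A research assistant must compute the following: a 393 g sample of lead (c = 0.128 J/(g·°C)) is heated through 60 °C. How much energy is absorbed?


q = mcΔT = 393 × 0.128 × 60
= 3018.24 J

3018.24 J


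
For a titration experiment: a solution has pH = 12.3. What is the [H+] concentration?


[H+] = 10^(-pH) = 10^(-12.3)
= 5.01×10^-13 M

5.01×10^-13 M


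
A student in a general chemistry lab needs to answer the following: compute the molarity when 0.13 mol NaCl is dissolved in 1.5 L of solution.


M = n/V = 0.13/1.5 = 0.087 mol/L

0.087 M


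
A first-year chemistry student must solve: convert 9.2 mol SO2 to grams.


M(SO2) = 64.07 g/mol
mass = n × M = 9.2 × 64.07 = 589.44 g

589.44 g


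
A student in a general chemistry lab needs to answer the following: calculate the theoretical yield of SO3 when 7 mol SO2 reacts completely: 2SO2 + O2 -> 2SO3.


Mole ratio SO3:SO2 = 2:2
n(SO3) = 7 × 2/2 = 7.000 mol
mass = 7.000 × 80.07 = 560.49 g

560.49 g


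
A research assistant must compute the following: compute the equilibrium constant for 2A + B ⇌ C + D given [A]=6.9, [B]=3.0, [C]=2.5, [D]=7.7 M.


Kc = [C][D]/([A]^2[B])
= (2.5^1 × 7.7^1)/(6.9^2 × 3.0^1)
= 19.25/142.83
= 0.1348

0.1348


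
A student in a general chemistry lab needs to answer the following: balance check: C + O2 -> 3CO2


Equation: C + O2 -> 3CO2
Check atoms: C: 1≠3, O: 2≠6
Not balanced

No, not balanced


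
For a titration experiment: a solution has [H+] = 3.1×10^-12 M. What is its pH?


pH = -log10([H+]) = -log10(3.1×10^-12)
= 12 - log10(3.1)
= 12 - 0.49
= 11.51

11.51


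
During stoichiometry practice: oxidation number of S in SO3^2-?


x + 3(-2) = -2, so x = +4
Oxidation number: +4

+4


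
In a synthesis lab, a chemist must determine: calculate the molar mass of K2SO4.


M(K2SO4) = 2×39.1 + 1×32.07 + 4×16.0
= 78.2 + 32.07 + 64.0
= 174.27 g/mol

174.27 g/mol


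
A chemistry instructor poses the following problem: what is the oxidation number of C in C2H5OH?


2x + 6(+1) + (-2) = 0, so x = -2
Oxidation number: -2

-2


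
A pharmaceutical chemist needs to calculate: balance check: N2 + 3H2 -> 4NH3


Equation: N2 + 3H2 -> 4NH3
Check atoms: H: 6≠12, N: 2≠4
Not balanced

No, not balanced


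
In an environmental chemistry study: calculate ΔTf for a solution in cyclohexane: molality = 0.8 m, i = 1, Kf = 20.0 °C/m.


ΔTf = Kf × m × i
= 20.0 × 0.8 × 1
= 16.0 °C

16.0 °C


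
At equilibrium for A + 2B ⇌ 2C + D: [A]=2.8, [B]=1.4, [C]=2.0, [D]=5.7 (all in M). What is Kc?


Kc = [C]^2[D]/([A][B]^2)
= (2.0^2 × 5.7^1)/(2.8^1 × 1.4^2)
= 22.8/5.488
= 4.155

4.155


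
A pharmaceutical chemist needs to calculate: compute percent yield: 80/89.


% yield = actual/theoretical × 100
= 80/89 × 100
= 89.89%

89.89%


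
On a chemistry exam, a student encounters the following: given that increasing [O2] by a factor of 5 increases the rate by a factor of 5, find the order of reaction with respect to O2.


rate ∝ [O2]^n
5^n = 5 → n = 1
Order in O2: 1

1


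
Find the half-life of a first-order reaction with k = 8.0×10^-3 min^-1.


t½ = ln2/k = 0.693147/(8.0×10^-3 min^-1)
= 86.64 min

86.64 min


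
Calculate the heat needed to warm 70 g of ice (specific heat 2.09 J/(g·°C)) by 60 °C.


q = mcΔT = 70 × 2.09 × 60
= 8778.00 J

8778.00 J


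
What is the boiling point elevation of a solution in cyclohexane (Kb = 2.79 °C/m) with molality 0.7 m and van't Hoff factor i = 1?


ΔTb = Kb × m × i
= 2.79 × 0.7 × 1
= 1.953 °C

1.953 °C


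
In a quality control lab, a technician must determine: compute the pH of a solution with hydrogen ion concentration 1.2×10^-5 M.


pH = -log10([H+]) = -log10(1.2×10^-5)
= 5 - log10(1.2)
= 5 - 0.08
= 4.92

4.92


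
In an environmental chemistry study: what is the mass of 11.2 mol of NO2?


M(NO2) = 46.01 g/mol
mass = n × M = 11.2 × 46.01 = 515.31 g

515.31 g


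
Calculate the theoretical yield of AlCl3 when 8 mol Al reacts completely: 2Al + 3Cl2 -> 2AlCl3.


Mole ratio AlCl3:Al = 2:2
n(AlCl3) = 8 × 2/2 = 8.000 mol
mass = 8.000 × 133.33 = 1066.64 g

1066.64 g


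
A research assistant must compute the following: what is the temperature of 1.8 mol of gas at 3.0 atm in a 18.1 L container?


PV = nRT  (R = 0.08206 L·atm/(mol·K))
T = PV/(nR) = 3.0×18.1/(1.8×0.08206)
= 54.30/0.147708
= 367.62 K

367.62 K


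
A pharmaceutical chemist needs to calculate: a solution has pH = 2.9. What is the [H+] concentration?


[H+] = 10^(-pH) = 10^(-2.9)
= 1.26×10^-3 M

1.26×10^-3 M


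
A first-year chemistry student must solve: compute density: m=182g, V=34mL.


ρ = mass/volume
= 182/34
= 5.353 g/mL

5.353 g/mL


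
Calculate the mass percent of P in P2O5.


M(P2O5) = 2×30.97 + 5×16.0 = 141.94 g/mol
Mass of P = 2 × 30.97 = 61.94 g/mol
% P = 61.94/141.94 × 100 = 43.64%

43.64%


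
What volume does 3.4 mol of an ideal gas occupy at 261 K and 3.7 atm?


PV = nRT  (R = 0.08206 L·atm/(mol·K))
V = nRT/P = 3.4×0.08206×261/3.7
= 19.681 L

19.681 L


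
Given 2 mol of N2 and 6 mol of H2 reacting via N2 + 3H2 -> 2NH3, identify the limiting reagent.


Mole ratio available / coefficient:
  N2: 2/1 = 2.000
  H2: 6/3 = 2.000
Smaller ratio is limiting.

neither (stoichiometric); N2 and H2 are fully consumed


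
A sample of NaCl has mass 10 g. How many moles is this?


M(NaCl) = 58.44 g/mol
n = mass/M = 10/58.44 = 0.1711 mol

0.1711 mol


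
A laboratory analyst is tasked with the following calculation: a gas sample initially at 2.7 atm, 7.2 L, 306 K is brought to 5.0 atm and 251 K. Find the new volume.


P1V1/T1 = P2V2/T2
V2 = P1V1T2/(T1P2)
= 2.7×7.2×251/(306×5.0)
= 3.189 L

3.189 L


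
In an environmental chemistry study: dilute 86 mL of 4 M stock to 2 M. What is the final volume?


C1V1 = C2V2
4 × 86 = 2 × V2
V2 = 344/2 = 172.0 mL

172.0 mL


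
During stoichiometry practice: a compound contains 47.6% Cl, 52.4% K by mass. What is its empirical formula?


Assume 100 g sample. Moles of each element:
  Cl: 47.6/35.45 = 1.343 mol
  K: 52.4/39.1 = 1.34 mol
Divide by smallest (1.34):
  Cl: 1.343/1.34 = 1.0
  K: 1.34/1.34 = 1.0
Empirical formula: KCl

KCl


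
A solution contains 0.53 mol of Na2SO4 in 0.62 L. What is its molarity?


M = n/V = 0.53/0.62 = 0.855 mol/L

0.855 M


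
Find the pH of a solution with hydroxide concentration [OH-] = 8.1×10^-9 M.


pOH = -log10([OH-]) = -log10(8.1×10^-9)
= 9 - log10(8.1) = 8.09
pH = 14 - pOH = 14 - 8.09 = 5.91

5.91


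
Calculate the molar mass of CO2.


M(CO2) = 1×12.01 + 2×16.0
= 12.01 + 32.0
= 44.01 g/mol

44.01 g/mol


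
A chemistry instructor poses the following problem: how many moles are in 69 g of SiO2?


M(SiO2) = 60.09 g/mol
n = mass/M = 69/60.09 = 1.1483 mol

1.1483 mol


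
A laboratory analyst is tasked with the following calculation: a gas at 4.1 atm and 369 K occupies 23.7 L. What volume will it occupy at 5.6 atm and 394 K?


P1V1/T1 = P2V2/T2
V2 = P1V1T2/(T1P2)
= 4.1×23.7×394/(369×5.6)
= 18.527 L

18.527 L


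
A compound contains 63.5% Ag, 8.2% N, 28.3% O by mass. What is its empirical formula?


Assume 100 g sample. Moles of each element:
  Ag: 63.5/107.87 = 0.589 mol
  N: 8.2/14.01 = 0.585 mol
  O: 28.3/16.0 = 1.769 mol
Divide by smallest (0.585):
  Ag: 0.589/0.585 = 1.01
  N: 0.585/0.585 = 1.0
  O: 1.769/0.585 = 3.02
Empirical formula: AgNO3

AgNO3


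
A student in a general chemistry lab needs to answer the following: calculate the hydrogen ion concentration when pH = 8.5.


[H+] = 10^(-pH) = 10^(-8.5)
= 3.16×10^-9 M

3.16×10^-9 M


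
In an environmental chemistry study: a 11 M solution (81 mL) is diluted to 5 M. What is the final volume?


C1V1 = C2V2
11 × 81 = 5 × V2
V2 = 891/5 = 178.2 mL

178.2 mL


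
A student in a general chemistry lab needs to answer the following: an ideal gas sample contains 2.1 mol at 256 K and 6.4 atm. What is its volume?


PV = nRT  (R = 0.08206 L·atm/(mol·K))
V = nRT/P = 2.1×0.08206×256/6.4
= 6.893 L

6.893 L


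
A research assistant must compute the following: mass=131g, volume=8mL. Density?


ρ = mass/volume
= 131/8
= 16.375 g/mL

16.375 g/mL


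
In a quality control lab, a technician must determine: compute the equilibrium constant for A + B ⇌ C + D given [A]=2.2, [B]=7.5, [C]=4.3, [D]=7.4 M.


Kc = [C][D]/([A][B])
= (4.3^1 × 7.4^1)/(2.2^1 × 7.5^1)
= 31.82/16.5
= 1.928

1.928


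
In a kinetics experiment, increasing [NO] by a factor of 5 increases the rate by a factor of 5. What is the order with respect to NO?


rate ∝ [NO]^n
5^n = 5 → n = 1
Order in NO: 1

1


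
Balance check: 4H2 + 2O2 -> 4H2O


Equation: 4H2 + 2O2 -> 4H2O
Check atoms: H: 8=8, O: 4=4
Balanced

Yes, balanced


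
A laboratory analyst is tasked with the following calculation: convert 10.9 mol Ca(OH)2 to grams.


M(Ca(OH)2) = 74.1 g/mol
mass = n × M = 10.9 × 74.1 = 807.69 g

807.69 g


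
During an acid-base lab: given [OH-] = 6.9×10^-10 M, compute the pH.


pOH = -log10([OH-]) = -log10(6.9×10^-10)
= 10 - log10(6.9) = 9.16
pH = 14 - pOH = 14 - 9.16 = 4.84

4.84


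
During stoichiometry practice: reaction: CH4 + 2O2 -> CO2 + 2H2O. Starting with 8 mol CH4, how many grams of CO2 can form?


Mole ratio CO2:CH4 = 1:1
n(CO2) = 8 × 1/1 = 8.000 mol
mass = 8.000 × 44.01 = 352.08 g

352.08 g


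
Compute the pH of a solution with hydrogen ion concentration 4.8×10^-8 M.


pH = -log10([H+]) = -log10(4.8×10^-8)
= 8 - log10(4.8)
= 8 - 0.68
= 7.32

7.32


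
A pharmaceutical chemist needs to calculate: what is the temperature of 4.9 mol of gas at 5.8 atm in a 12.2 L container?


PV = nRT  (R = 0.08206 L·atm/(mol·K))
T = PV/(nR) = 5.8×12.2/(4.9×0.08206)
= 70.76/0.402094
= 175.98 K

175.98 K


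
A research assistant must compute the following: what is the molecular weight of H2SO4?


M(H2SO4) = 2×1.008 + 1×32.07 + 4×16.0
= 2.02 + 32.07 + 64.0
= 98.09 g/mol

98.09 g/mol


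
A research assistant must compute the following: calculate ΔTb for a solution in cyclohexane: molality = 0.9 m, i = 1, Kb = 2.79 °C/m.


ΔTb = Kb × m × i
= 2.79 × 0.9 × 1
= 2.511 °C

2.511 °C


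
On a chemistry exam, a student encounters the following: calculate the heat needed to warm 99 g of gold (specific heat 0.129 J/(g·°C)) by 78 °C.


q = mcΔT = 99 × 0.129 × 78
= 996.14 J

996.14 J


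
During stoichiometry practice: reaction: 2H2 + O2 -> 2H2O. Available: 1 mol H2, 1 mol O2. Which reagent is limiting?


Mole ratio available / coefficient:
  H2: 1/2 = 0.500
  O2: 1/1 = 1.000
Smaller ratio is limiting.

H2


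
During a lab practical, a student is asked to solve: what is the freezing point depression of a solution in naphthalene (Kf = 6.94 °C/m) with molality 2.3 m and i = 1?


ΔTf = Kf × m × i
= 6.94 × 2.3 × 1
= 15.962 °C

15.962 °C


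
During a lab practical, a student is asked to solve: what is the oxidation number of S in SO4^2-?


x + 4(-2) = -2, so x = +6
Oxidation number: +6

+6


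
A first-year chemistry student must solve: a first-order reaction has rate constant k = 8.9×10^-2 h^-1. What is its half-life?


t½ = ln2/k = 0.693147/(8.9×10^-2 h^-1)
= 7.788 h

7.788 h


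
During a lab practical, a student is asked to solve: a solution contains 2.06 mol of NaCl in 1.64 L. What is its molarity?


M = n/V = 2.06/1.64 = 1.256 mol/L

1.256 M


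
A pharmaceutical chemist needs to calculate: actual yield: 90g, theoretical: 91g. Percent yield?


% yield = actual/theoretical × 100
= 90/91 × 100
= 98.9%

98.9%


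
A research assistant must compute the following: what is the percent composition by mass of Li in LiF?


M(LiF) = 1×6.94 + 1×19.0 = 25.94 g/mol
Mass of Li = 1 × 6.94 = 6.94 g/mol
% Li = 6.94/25.94 × 100 = 26.75%

26.75%


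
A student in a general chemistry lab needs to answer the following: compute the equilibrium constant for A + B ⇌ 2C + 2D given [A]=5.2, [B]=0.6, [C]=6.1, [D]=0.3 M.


Kc = [C]^2[D]^2/([A][B])
= (6.1^2 × 0.3^2)/(5.2^1 × 0.6^1)
= 3.3489/3.12
= 1.073

1.073


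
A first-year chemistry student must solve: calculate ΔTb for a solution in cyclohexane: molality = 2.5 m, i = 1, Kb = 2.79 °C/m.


ΔTb = Kb × m × i
= 2.79 × 2.5 × 1
= 6.975 °C

6.975 °C


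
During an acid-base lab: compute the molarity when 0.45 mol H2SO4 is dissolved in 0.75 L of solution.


M = n/V = 0.45/0.75 = 0.600 mol/L

0.600 M


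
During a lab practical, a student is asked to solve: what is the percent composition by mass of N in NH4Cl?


M(NH4Cl) = 1×14.01 + 4×1.008 + 1×35.45 = 53.492 g/mol
Mass of N = 1 × 14.01 = 14.01 g/mol
% N = 14.01/53.492 × 100 = 26.19%

26.19%


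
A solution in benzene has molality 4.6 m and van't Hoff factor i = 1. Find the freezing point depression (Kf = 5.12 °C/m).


ΔTf = Kf × m × i
= 5.12 × 4.6 × 1
= 23.552 °C

23.552 °C


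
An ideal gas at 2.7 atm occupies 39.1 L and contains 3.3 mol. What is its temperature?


PV = nRT  (R = 0.08206 L·atm/(mol·K))
T = PV/(nR) = 2.7×39.1/(3.3×0.08206)
= 105.57/0.270798
= 389.85 K

389.85 K


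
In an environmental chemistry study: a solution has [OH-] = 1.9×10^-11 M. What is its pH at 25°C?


pOH = -log10([OH-]) = -log10(1.9×10^-11)
= 11 - log10(1.9) = 10.72
pH = 14 - pOH = 14 - 10.72 = 3.28

3.28


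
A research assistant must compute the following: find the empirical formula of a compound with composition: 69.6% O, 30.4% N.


Assume 100 g sample. Moles of each element:
  O: 69.6/16.0 = 4.35 mol
  N: 30.4/14.01 = 2.17 mol
Divide by smallest (2.17):
  O: 4.35/2.17 = 2.0
  N: 2.17/2.17 = 1.0
Empirical formula: NO2

NO2


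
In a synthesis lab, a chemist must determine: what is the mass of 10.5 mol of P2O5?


M(P2O5) = 141.94 g/mol
mass = n × M = 10.5 × 141.94 = 1490.37 g

1490.37 g


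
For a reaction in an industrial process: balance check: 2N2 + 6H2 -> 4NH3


Equation: 2N2 + 6H2 -> 4NH3
Check atoms: H: 12=12, N: 4=4
Balanced

Yes, balanced


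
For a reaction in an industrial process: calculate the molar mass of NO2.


M(NO2) = 1×14.01 + 2×16.0
= 14.01 + 32.0
= 46.01 g/mol

46.01 g/mol


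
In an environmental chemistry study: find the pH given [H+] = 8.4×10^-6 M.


pH = -log10([H+]) = -log10(8.4×10^-6)
= 6 - log10(8.4)
= 6 - 0.92
= 5.08

5.08


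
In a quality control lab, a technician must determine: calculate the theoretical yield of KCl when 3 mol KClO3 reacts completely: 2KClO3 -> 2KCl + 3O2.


Mole ratio KCl:KClO3 = 2:2
n(KCl) = 3 × 2/2 = 3.000 mol
mass = 3.000 × 74.55 = 223.65 g

223.65 g


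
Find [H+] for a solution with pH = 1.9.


[H+] = 10^(-pH) = 10^(-1.9)
= 1.26×10^-2 M

1.26×10^-2 M


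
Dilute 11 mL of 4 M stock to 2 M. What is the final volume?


C1V1 = C2V2
4 × 11 = 2 × V2
V2 = 44/2 = 22.0 mL

22.0 mL


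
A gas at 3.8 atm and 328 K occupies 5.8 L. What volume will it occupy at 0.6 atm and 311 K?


P1V1/T1 = P2V2/T2
V2 = P1V1T2/(T1P2)
= 3.8×5.8×311/(328×0.6)
= 34.829 L

34.829 L


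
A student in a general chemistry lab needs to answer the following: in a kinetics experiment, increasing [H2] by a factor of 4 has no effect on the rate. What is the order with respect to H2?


rate ∝ [H2]^n
rate ∝ [H2]^0
Order in H2: 0

0


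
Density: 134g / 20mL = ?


ρ = mass/volume
= 134/20
= 6.7 g/mL

6.7 g/mL


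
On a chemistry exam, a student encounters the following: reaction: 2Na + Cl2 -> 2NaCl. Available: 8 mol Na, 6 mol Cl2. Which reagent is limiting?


Mole ratio available / coefficient:
  Na: 8/2 = 4.000
  Cl2: 6/1 = 6.000
Smaller ratio is limiting.

Na


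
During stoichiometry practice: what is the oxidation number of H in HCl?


H is +1 with nonmetals
Oxidation number: +1

+1


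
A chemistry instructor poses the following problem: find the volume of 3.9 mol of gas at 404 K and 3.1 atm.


PV = nRT  (R = 0.08206 L·atm/(mol·K))
V = nRT/P = 3.9×0.08206×404/3.1
= 41.708 L

41.708 L


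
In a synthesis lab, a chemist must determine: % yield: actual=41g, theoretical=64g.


% yield = actual/theoretical × 100
= 41/64 × 100
= 64.06%

64.06%


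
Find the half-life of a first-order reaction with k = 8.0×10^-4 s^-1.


t½ = ln2/k = 0.693147/(8.0×10^-4 s^-1)
= 866.4 s

866.4 s


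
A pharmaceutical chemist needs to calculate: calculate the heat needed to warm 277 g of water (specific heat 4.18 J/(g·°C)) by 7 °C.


q = mcΔT = 277 × 4.18 × 7
= 8105.02 J

8105.02 J


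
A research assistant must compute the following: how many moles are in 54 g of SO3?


M(SO3) = 80.07 g/mol
n = mass/M = 54/80.07 = 0.6744 mol

0.6744 mol


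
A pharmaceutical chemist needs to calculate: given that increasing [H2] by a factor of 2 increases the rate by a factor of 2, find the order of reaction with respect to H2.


rate ∝ [H2]^n
2^n = 2 → n = 1
Order in H2: 1

1


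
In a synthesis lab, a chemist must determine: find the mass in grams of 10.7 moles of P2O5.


M(P2O5) = 141.94 g/mol
mass = n × M = 10.7 × 141.94 = 1518.76 g

1518.76 g


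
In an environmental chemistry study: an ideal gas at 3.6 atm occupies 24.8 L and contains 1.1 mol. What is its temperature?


PV = nRT  (R = 0.08206 L·atm/(mol·K))
T = PV/(nR) = 3.6×24.8/(1.1×0.08206)
= 89.28/0.090266
= 989.08 K

989.08 K


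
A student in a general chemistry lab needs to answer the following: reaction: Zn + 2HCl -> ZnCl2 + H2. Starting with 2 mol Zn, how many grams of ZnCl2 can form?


Mole ratio ZnCl2:Zn = 1:1
n(ZnCl2) = 2 × 1/1 = 2.000 mol
mass = 2.000 × 136.28 = 272.56 g

272.56 g


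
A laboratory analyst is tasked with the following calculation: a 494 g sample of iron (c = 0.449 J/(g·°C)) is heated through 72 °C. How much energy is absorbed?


q = mcΔT = 494 × 0.449 × 72
= 15970.03 J

15970.03 J


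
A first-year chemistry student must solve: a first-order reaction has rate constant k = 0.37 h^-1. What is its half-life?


t½ = ln2/k = 0.693147/(0.37 h^-1)
= 1.873 h

1.873 h


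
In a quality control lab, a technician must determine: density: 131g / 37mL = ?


ρ = mass/volume
= 131/37
= 3.541 g/mL

3.541 g/mL


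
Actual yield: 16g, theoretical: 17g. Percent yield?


% yield = actual/theoretical × 100
= 16/17 × 100
= 94.12%

94.12%


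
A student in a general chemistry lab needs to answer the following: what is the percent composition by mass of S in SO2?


M(SO2) = 1×32.07 + 2×16.0 = 64.07 g/mol
Mass of S = 1 × 32.07 = 32.07 g/mol
% S = 32.07/64.07 × 100 = 50.05%

50.05%


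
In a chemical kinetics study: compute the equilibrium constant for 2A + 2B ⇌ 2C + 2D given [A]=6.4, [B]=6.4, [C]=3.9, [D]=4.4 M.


Kc = [C]^2[D]^2/([A]^2[B]^2)
= (3.9^2 × 4.4^2)/(6.4^2 × 6.4^2)
= 294.4656/1677.7216
= 0.1755

0.1755


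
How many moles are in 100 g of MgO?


M(MgO) = 40.31 g/mol
n = mass/M = 100/40.31 = 2.4808 mol

2.4808 mol


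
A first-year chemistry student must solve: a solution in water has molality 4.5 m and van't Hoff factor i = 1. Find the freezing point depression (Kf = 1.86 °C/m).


ΔTf = Kf × m × i
= 1.86 × 4.5 × 1
= 8.37 °C

8.37 °C


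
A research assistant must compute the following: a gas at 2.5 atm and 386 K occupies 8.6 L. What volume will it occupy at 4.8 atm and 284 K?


P1V1/T1 = P2V2/T2
V2 = P1V1T2/(T1P2)
= 2.5×8.6×284/(386×4.8)
= 3.296 L

3.296 L


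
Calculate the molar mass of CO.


M(CO) = 1×12.01 + 1×16.0
= 12.01 + 16.0
= 28.01 g/mol

28.01 g/mol


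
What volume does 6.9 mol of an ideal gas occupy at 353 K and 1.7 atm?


PV = nRT  (R = 0.08206 L·atm/(mol·K))
V = nRT/P = 6.9×0.08206×353/1.7
= 117.573 L

117.573 L


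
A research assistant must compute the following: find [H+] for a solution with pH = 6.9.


[H+] = 10^(-pH) = 10^(-6.9)
= 1.26×10^-7 M

1.26×10^-7 M


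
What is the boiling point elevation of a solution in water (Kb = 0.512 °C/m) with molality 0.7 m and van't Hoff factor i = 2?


ΔTb = Kb × m × i
= 0.512 × 0.7 × 2
= 0.7168 °C

0.7168 °C


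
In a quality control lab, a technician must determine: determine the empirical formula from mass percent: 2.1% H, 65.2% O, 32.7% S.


Assume 100 g sample. Moles of each element:
  H: 2.1/1.008 = 2.083 mol
  O: 65.2/16.0 = 4.075 mol
  S: 32.7/32.07 = 1.02 mol
Divide by smallest (1.02):
  H: 2.083/1.02 = 2.04
  O: 4.075/1.02 = 4.0
  S: 1.02/1.02 = 1.0
Empirical formula: H2SO4

H2SO4


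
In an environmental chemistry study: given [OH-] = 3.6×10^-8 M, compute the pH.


pOH = -log10([OH-]) = -log10(3.6×10^-8)
= 8 - log10(3.6) = 7.44
pH = 14 - pOH = 14 - 7.44 = 6.56

6.56


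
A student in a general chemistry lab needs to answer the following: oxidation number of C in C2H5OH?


2x + 6(+1) + (-2) = 0, so x = -2
Oxidation number: -2

-2


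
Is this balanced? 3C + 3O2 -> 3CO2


Equation: 3C + 3O2 -> 3CO2
Check atoms: C: 3=3, O: 6=6
Balanced

Yes, balanced


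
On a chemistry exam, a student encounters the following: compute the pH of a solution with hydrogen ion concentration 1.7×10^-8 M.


pH = -log10([H+]) = -log10(1.7×10^-8)
= 8 - log10(1.7)
= 8 - 0.23
= 7.77

7.77


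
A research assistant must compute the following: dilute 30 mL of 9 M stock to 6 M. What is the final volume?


C1V1 = C2V2
9 × 30 = 6 × V2
V2 = 270/6 = 45.0 mL

45.0 mL


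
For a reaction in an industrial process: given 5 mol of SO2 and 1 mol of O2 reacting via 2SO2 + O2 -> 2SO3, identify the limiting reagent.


Mole ratio available / coefficient:
  SO2: 5/2 = 2.500
  O2: 1/1 = 1.000
Smaller ratio is limiting.

O2


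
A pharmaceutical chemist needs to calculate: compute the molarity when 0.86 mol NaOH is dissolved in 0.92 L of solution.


M = n/V = 0.86/0.92 = 0.935 mol/L

0.935 M


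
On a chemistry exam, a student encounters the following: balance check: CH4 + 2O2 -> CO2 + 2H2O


Equation: CH4 + 2O2 -> CO2 + 2H2O
Check atoms: C: 1=1, H: 4=4, O: 4=4
Balanced

Yes, balanced


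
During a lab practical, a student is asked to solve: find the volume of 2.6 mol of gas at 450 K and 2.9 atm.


PV = nRT  (R = 0.08206 L·atm/(mol·K))
V = nRT/P = 2.6×0.08206×450/2.9
= 33.107 L

33.107 L


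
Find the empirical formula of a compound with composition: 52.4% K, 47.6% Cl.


Assume 100 g sample. Moles of each element:
  K: 52.4/39.1 = 1.34 mol
  Cl: 47.6/35.45 = 1.343 mol
Divide by smallest (1.34):
  K: 1.34/1.34 = 1.0
  Cl: 1.343/1.34 = 1.0
Empirical formula: KCl

KCl


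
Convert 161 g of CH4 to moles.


M(CH4) = 16.04 g/mol
n = mass/M = 161/16.04 = 10.0374 mol

10.0374 mol


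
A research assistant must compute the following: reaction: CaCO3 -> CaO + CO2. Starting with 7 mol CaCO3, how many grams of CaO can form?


Mole ratio CaO:CaCO3 = 1:1
n(CaO) = 7 × 1/1 = 7.000 mol
mass = 7.000 × 56.08 = 392.56 g

392.56 g


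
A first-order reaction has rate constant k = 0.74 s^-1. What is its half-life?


t½ = ln2/k = 0.693147/(0.74 s^-1)
= 0.9367 s

0.9367 s


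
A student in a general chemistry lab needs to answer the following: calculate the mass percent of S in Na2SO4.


M(Na2SO4) = 2×22.99 + 1×32.07 + 4×16.0 = 142.05 g/mol
Mass of S = 1 × 32.07 = 32.07 g/mol
% S = 32.07/142.05 × 100 = 22.58%

22.58%


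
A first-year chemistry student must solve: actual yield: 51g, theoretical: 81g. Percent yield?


% yield = actual/theoretical × 100
= 51/81 × 100
= 62.96%

62.96%


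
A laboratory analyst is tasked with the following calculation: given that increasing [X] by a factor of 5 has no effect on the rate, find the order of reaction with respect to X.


rate ∝ [X]^n
rate ∝ [X]^0
Order in X: 0

0


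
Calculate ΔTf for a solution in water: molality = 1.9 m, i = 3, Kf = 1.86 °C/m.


ΔTf = Kf × m × i
= 1.86 × 1.9 × 3
= 10.602 °C

10.602 °C


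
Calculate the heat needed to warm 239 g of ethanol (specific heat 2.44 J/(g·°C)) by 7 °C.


q = mcΔT = 239 × 2.44 × 7
= 4082.12 J

4082.12 J


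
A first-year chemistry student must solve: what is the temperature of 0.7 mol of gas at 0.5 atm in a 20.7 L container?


PV = nRT  (R = 0.08206 L·atm/(mol·K))
T = PV/(nR) = 0.5×20.7/(0.7×0.08206)
= 10.35/0.057442
= 180.18 K

180.18 K


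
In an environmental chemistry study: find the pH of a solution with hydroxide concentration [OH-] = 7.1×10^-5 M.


pOH = -log10([OH-]) = -log10(7.1×10^-5)
= 5 - log10(7.1) = 4.15
pH = 14 - pOH = 14 - 4.15 = 9.85

9.85


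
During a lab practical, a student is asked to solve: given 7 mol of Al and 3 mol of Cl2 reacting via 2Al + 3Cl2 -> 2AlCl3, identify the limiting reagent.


Mole ratio available / coefficient:
  Al: 7/2 = 3.500
  Cl2: 3/3 = 1.000
Smaller ratio is limiting.

Cl2


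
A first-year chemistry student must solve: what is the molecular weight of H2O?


M(H2O) = 2×1.008 + 1×16.0
= 2.02 + 16.0
= 18.02 g/mol

18.02 g/mol


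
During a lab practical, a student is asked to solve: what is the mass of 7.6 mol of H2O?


M(H2O) = 18.02 g/mol
mass = n × M = 7.6 × 18.02 = 136.95 g

136.95 g


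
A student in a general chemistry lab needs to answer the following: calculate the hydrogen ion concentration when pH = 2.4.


[H+] = 10^(-pH) = 10^(-2.4)
= 3.98×10^-3 M

3.98×10^-3 M


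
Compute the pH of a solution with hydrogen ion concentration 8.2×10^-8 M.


pH = -log10([H+]) = -log10(8.2×10^-8)
= 8 - log10(8.2)
= 8 - 0.91
= 7.09

7.09


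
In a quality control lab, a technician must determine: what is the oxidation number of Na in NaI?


Group 1 metal: +1
Oxidation number: +1

+1


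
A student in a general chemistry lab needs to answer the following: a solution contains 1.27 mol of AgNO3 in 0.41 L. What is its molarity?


M = n/V = 1.27/0.41 = 3.098 mol/L

3.098 M


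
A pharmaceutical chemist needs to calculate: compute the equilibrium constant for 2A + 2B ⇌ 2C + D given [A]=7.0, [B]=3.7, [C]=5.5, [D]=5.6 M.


Kc = [C]^2[D]/([A]^2[B]^2)
= (5.5^2 × 5.6^1)/(7.0^2 × 3.7^2)
= 169.4/670.81
= 0.2525

0.2525


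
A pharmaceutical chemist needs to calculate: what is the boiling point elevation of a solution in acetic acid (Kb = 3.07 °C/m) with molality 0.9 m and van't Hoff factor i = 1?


ΔTb = Kb × m × i
= 3.07 × 0.9 × 1
= 2.763 °C

2.763 °C


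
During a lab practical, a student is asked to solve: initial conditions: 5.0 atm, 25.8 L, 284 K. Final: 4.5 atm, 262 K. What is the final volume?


P1V1/T1 = P2V2/T2
V2 = P1V1T2/(T1P2)
= 5.0×25.8×262/(284×4.5)
= 26.446 L

26.446 L


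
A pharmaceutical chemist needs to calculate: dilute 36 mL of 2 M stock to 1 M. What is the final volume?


C1V1 = C2V2
2 × 36 = 1 × V2
V2 = 72/1 = 72.0 mL

72.0 mL


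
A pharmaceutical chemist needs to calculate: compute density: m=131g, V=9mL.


ρ = mass/volume
= 131/9
= 14.556 g/mL

14.556 g/mL


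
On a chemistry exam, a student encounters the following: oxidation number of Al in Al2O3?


Al is +3
Oxidation number: +3

+3


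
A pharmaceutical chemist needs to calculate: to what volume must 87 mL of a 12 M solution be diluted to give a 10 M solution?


C1V1 = C2V2
12 × 87 = 10 × V2
V2 = 1044/10 = 104.4 mL

104.4 mL


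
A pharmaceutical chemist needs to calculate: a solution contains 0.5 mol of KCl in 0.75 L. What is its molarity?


M = n/V = 0.5/0.75 = 0.667 mol/L

0.667 M


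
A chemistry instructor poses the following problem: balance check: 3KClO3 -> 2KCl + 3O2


Equation: 3KClO3 -> 2KCl + 3O2
Check atoms: Cl: 3≠2, K: 3≠2, O: 9≠6
Not balanced

No, not balanced


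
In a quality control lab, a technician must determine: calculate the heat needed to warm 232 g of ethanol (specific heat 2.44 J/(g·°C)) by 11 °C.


q = mcΔT = 232 × 2.44 × 11
= 6226.88 J

6226.88 J


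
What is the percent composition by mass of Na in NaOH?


M(NaOH) = 1×22.99 + 1×16.0 + 1×1.008 = 39.998 g/mol
Mass of Na = 1 × 22.99 = 22.99 g/mol
% Na = 22.99/39.998 × 100 = 57.48%

57.48%


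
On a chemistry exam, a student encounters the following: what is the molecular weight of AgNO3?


M(AgNO3) = 1×107.87 + 1×14.01 + 3×16.0
= 107.87 + 14.01 + 48.0
= 169.88 g/mol

169.88 g/mol


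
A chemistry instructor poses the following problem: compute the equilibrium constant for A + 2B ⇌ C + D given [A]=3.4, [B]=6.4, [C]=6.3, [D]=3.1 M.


Kc = [C][D]/([A][B]^2)
= (6.3^1 × 3.1^1)/(3.4^1 × 6.4^2)
= 19.53/139.264
= 0.1402

0.1402


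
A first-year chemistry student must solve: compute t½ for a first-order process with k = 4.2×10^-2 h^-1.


t½ = ln2/k = 0.693147/(4.2×10^-2 h^-1)
= 16.50 h

16.50 h


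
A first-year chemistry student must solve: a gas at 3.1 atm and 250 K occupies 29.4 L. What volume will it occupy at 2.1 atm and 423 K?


P1V1/T1 = P2V2/T2
V2 = P1V1T2/(T1P2)
= 3.1×29.4×423/(250×2.1)
= 73.433 L

73.433 L


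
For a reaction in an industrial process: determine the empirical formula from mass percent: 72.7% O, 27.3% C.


Assume 100 g sample. Moles of each element:
  O: 72.7/16.0 = 4.544 mol
  C: 27.3/12.01 = 2.273 mol
Divide by smallest (2.273):
  O: 4.544/2.273 = 2.0
  C: 2.273/2.273 = 1.0
Empirical formula: CO2

CO2


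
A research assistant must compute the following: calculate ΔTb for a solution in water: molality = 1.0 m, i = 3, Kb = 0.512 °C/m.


ΔTb = Kb × m × i
= 0.512 × 1.0 × 3
= 1.536 °C

1.536 °C


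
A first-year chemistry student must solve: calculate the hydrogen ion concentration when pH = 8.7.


[H+] = 10^(-pH) = 10^(-8.7)
= 2.0×10^-9 M

2.0×10^-9 M


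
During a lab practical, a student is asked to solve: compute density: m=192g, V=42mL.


ρ = mass/volume
= 192/42
= 4.571 g/mL

4.571 g/mL


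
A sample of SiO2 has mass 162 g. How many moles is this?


M(SiO2) = 60.09 g/mol
n = mass/M = 162/60.09 = 2.696 mol

2.696 mol
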